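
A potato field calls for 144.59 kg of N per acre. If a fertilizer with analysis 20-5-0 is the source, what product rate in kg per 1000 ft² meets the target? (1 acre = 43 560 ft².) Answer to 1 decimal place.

16.6 kg of product per thousand sq ft

Product per acre = 144.59 / 20% = 722.95 kg.
Convert to per 1000 ft²: 722.95 × 0.0229568 = 16.5966 kg.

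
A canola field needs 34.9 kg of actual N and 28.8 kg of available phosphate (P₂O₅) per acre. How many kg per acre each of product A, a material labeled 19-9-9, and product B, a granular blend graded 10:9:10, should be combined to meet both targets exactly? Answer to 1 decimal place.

Let a = kg of product A, b = kg of product B (per acre).
N: 0.19·a + 0.1·b = 34.9
P₂O₅: 0.09·a + 0.09·b = 28.8
Eliminate a: (row1) − 0.19/0.09·(row2) → -0.09·b = -25.9, so b = 287.778.
Back-substitute: a = (34.9 − 0.1·287.778) / 0.19 = 32.2222.

32.2 kg product A, 287.8 kg product B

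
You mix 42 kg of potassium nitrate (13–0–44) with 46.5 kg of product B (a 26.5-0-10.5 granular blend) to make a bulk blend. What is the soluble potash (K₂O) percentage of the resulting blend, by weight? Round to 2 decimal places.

26.40% K₂O

Total mass = 42 + 46.5 = 88.5 kg.
K₂O mass = 44%×42 + 10.5%×46.5 = 23.3625 kg.
% K₂O = 23.3625 / 88.5 = 26.3983%.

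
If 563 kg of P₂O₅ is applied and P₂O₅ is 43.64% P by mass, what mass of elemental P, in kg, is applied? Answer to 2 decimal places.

P = 563 × 0.4364 = 245.693 kg.

245.69 kg P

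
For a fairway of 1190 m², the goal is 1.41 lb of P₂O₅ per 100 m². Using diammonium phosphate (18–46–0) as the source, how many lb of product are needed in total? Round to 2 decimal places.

Product per 100 m² = 1.41 / 46% = 3.06522 lb.
Total product = 3.06522 × 1190 / 100 = 36.4761 lb.

36.48 lb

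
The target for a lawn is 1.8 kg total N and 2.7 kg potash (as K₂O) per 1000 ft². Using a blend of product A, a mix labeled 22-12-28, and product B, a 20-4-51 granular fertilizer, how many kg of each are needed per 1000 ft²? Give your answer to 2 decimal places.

6.73 kg product A, 1.60 kg product B

Per-1000 ft² balance (a = product A, b = product B):
N: 0.22·a + 0.2·b = 1.8
K₂O: 0.28·a + 0.51·b = 2.7
Eliminate a: (row1) − 0.22/0.28·(row2) → -0.200714·b = -0.321429, so b = 1.60142.
Back-substitute: a = (1.8 − 0.2·1.60142) / 0.22 = 6.72598.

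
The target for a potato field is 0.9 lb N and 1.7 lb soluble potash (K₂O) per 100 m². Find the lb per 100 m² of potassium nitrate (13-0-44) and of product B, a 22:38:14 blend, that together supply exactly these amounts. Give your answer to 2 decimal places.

Per-100 m² balance (a = potassium nitrate, b = product B):
N: 0.13·a + 0.22·b = 0.9
K₂O: 0.44·a + 0.14·b = 1.7
Eliminate b: (row1) − 0.22/0.14·(row2) → -0.561429·a = -1.77143, so a = 3.15522.
Then b = (1.7 − 0.44·3.15522) / 0.14 = 2.22646.

3.16 lb potassium nitrate, 2.23 lb product B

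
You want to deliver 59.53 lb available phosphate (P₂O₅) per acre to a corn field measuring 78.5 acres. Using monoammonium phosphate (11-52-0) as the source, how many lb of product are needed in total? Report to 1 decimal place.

Product per acre = 59.53 / 52% = 114.481 lb.
Total product = 114.481 × 78.5 = 8986.74 lb.

8986.7 lb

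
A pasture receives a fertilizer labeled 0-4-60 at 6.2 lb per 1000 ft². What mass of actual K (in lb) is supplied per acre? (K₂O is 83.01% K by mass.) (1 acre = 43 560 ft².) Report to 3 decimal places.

134.512 lb K per acre

K₂O per 1000 ft² = 6.2 × 60% = 3.72 lb.
Elemental K = 3.72 × 0.8301 = 3.08797 lb per 1000 ft².
Convert to per acre: 3.08797 × 43.56 = 134.5121 lb.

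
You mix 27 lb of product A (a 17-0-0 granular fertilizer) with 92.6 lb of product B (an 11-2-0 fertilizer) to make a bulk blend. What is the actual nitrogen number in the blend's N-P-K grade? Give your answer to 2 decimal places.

Total mass = 27 + 92.6 = 119.6 lb.
N mass = 17%×27 + 11%×92.6 = 14.776 lb.
% N = 14.776 / 119.6 = 12.3545%.

12.35% N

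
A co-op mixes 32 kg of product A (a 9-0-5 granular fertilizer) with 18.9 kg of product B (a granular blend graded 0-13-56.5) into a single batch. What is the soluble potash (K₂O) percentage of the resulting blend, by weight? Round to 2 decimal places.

24.12% K₂O

Total mass = 32 + 18.9 = 50.9 kg.
K₂O mass = 5%×32 + 56.5%×18.9 = 12.2785 kg.
% K₂O = 12.2785 / 50.9 = 24.1228%.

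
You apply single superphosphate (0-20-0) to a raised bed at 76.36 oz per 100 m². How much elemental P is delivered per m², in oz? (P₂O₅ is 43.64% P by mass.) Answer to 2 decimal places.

P₂O₅ per 100 m² = 76.36 × 20% = 15.272 oz.
Elemental P = 15.272 × 0.4364 = 6.6647 oz per 100 m².
Convert to per m²: 6.6647 × 0.01 = 0.066647 oz.

0.07 oz P per sq m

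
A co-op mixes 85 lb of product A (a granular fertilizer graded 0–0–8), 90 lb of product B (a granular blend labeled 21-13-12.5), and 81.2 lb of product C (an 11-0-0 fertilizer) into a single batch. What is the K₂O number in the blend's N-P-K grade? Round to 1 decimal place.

7.0% K₂O

Total mass = 85 + 90 + 81.2 = 256.2 lb.
K₂O mass = 8%×85 + 12.5%×90 + 0%×81.2 = 18.05 lb.
% K₂O = 18.05 / 256.2 = 7.04528%.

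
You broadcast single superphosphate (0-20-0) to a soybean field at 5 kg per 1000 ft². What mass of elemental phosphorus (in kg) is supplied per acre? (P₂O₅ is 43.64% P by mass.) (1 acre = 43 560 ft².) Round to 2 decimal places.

19.01 kg P per acre

P₂O₅ per 1000 ft² = 5 × 20% = 1 kg.
Elemental P = 1 × 0.4364 = 0.4364 kg per 1000 ft².
Convert to per acre: 0.4364 × 43.56 = 19.0096 kg.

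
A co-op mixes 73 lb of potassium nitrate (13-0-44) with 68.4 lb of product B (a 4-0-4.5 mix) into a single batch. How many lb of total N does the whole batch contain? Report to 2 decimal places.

12.23 lb N

N mass = 13%×73 + 4%×68.4 = 12.226 lb.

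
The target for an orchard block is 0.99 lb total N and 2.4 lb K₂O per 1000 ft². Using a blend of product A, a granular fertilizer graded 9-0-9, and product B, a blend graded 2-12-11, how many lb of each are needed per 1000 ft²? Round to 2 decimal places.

7.52 lb product A, 15.67 lb product B

Let a = lb of product A, b = lb of product B (per 1000 ft²).
N: 0.09·a + 0.02·b = 0.99
K₂O: 0.09·a + 0.11·b = 2.4
From row1: a = (0.99 − 0.02·b) / 0.09.
Into row2: 0.09·(0.99 − 0.02·b)/0.09 + 0.11·b = 2.4 → b = 15.6667, a = 7.51852.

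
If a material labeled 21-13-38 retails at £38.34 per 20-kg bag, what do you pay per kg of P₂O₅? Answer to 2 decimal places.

£14.75 per kg P₂O₅

P₂O₅ in bag = 20 × 13% = 2.6 kg.
Cost per kg P₂O₅ = £38.34 / 2.6 = £14.7462.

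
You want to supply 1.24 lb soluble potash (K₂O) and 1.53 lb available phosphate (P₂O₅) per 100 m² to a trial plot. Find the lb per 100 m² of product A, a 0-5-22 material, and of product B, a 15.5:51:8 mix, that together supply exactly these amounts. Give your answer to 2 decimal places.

With a, b = lb per 100 m² of product A and product B:
K₂O: 0.22·a + 0.08·b = 1.24
P₂O₅: 0.05·a + 0.51·b = 1.53
Eliminate b: (row1) − 0.08/0.51·(row2) → 0.212157·a = 1, so a = 4.71349.
Then b = (1.53 − 0.05·4.71349) / 0.51 = 2.53789.

4.71 lb product A, 2.54 lb product B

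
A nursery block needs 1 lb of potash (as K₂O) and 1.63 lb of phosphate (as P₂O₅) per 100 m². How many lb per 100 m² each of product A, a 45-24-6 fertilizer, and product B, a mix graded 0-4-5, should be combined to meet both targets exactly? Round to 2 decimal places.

4.32 lb product A, 14.81 lb product B

Per-100 m² balance (a = product A, b = product B):
K₂O: 0.06·a + 0.05·b = 1
P₂O₅: 0.24·a + 0.04·b = 1.63
From row1: a = (1 − 0.05·b) / 0.06.
Into row2: 0.24·(1 − 0.05·b)/0.06 + 0.04·b = 1.63 → b = 14.8125, a = 4.32292.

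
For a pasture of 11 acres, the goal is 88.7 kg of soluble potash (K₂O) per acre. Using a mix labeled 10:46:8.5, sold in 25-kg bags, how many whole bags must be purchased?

460 bags

Product per acre = 88.7 / 8.5% = 1043.53 kg.
Total product = 1043.53 × 11 = 11478.8 kg.
Bags = ⌈11478.8 / 25⌉ = 460.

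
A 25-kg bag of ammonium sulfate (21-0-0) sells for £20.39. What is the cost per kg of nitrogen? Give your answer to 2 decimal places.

£3.88 per kg N

N in bag = 25 × 21% = 5.25 kg.
Cost per kg N = £20.39 / 5.25 = £3.8838.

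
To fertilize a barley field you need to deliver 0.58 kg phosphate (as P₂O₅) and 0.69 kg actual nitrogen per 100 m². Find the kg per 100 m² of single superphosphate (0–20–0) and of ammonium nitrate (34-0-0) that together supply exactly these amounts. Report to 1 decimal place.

Per-100 m² balance (a = single superphosphate, b = ammonium nitrate):
P₂O₅: 0.2·a + 0·b = 0.58
N: 0·a + 0.34·b = 0.69
Solving simultaneously: a = 2.9, b = 2.02941.

2.9 kg single superphosphate, 2.0 kg ammonium nitrate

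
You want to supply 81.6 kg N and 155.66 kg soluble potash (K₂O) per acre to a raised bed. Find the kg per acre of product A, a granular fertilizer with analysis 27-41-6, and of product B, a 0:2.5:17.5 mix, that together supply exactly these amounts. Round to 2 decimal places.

302.22 kg product A, 785.87 kg product B

With a, b = kg per acre of product A and product B:
N: 0.27·a + 0·b = 81.6
K₂O: 0.06·a + 0.175·b = 155.66
Eliminate b: (row1) − 0/0.175·(row2) → 0.27·a = 81.6, so a = 302.222.
Then b = (155.66 − 0.06·302.222) / 0.175 = 785.867.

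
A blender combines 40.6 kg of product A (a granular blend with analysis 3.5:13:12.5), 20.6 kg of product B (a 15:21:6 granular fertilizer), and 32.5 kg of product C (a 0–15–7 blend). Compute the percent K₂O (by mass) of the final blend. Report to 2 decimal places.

Total mass = 40.6 + 20.6 + 32.5 = 93.7 kg.
K₂O mass = 12.5%×40.6 + 6%×20.6 + 7%×32.5 = 8.586 kg.
% K₂O = 8.586 / 93.7 = 9.16329%.

9.16% K₂O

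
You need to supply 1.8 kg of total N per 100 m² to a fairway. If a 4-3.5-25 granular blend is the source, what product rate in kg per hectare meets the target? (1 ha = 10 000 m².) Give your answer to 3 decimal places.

4500.000 kg of product per hectare

Product per 100 m² = 1.8 / 4% = 45 kg.
Convert to per hectare: 45 × 100 = 4500 kg.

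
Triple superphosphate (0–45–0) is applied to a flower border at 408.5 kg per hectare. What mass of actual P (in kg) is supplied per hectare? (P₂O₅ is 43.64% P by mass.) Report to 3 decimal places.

80.221 kg P per hectare

P₂O₅ per hectare = 408.5 × 45% = 183.825 kg.
Elemental P = 183.825 × 0.4364 = 80.2212 kg per hectare.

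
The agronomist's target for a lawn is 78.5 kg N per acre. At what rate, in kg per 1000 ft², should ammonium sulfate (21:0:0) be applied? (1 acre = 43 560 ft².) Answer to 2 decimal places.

8.58 kg of product per thousand sq ft

Product per acre = 78.5 / 21% = 373.81 kg.
Convert to per 1000 ft²: 373.81 × 0.0229568 = 8.58149 kg.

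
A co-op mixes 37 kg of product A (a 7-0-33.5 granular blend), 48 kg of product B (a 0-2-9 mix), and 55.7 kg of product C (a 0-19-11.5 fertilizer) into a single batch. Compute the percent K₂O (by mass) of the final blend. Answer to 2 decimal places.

16.43% K₂O

Total mass = 37 + 48 + 55.7 = 140.7 kg.
K₂O mass = 33.5%×37 + 9%×48 + 11.5%×55.7 = 23.1205 kg.
% K₂O = 23.1205 / 140.7 = 16.4325%.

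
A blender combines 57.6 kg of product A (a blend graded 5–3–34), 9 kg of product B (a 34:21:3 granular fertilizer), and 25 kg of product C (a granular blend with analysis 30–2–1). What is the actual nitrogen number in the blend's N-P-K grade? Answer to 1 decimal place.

14.7% N

Total mass = 57.6 + 9 + 25 = 91.6 kg.
N mass = 5%×57.6 + 34%×9 + 30%×25 = 13.44 kg.
% N = 13.44 / 91.6 = 14.6725%.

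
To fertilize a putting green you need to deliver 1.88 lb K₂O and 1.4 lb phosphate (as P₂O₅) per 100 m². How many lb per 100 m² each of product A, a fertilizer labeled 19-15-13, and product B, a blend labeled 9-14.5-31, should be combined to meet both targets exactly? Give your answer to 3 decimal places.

5.837 lb product A, 3.617 lb product B

With a, b = lb per 100 m² of product A and product B:
K₂O: 0.13·a + 0.31·b = 1.88
P₂O₅: 0.15·a + 0.145·b = 1.4
Eliminate a: (row1) − 0.13/0.15·(row2) → 0.184333·b = 0.666667, so b = 3.61664.
Back-substitute: a = (1.88 − 0.31·3.61664) / 0.13 = 5.83725.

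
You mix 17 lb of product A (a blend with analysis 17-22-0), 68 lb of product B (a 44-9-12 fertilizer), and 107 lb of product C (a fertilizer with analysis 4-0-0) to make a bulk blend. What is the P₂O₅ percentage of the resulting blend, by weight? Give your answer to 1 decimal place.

5.1% P₂O₅

Total mass = 17 + 68 + 107 = 192 lb.
P₂O₅ mass = 22%×17 + 9%×68 + 0%×107 = 9.86 lb.
% P₂O₅ = 9.86 / 192 = 5.13542%.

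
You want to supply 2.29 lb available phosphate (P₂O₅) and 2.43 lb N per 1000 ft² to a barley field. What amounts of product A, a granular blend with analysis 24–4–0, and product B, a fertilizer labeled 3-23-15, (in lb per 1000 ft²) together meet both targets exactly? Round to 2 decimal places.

With a, b = lb per 1000 ft² of product A and product B:
P₂O₅: 0.04·a + 0.23·b = 2.29
N: 0.24·a + 0.03·b = 2.43
From row1: a = (2.29 − 0.23·b) / 0.04.
Into row2: 0.24·(2.29 − 0.23·b)/0.04 + 0.03·b = 2.43 → b = 8.37778, a = 9.07778.

9.08 lb product A, 8.38 lb product B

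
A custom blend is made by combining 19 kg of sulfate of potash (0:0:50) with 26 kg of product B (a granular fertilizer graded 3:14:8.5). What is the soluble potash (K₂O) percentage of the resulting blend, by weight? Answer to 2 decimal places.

Total mass = 19 + 26 = 45 kg.
K₂O mass = 50%×19 + 8.5%×26 = 11.71 kg.
% K₂O = 11.71 / 45 = 26.0222%.

26.02% K₂O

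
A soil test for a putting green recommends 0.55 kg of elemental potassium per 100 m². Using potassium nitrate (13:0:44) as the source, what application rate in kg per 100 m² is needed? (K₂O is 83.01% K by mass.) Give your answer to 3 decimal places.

1.506 kg of product per hundred sq m

As K₂O: 0.55 / 0.8301 = 0.662571 kg per 100 m².
Product per 100 m² = 0.662571 / 44% = 1.50584 kg.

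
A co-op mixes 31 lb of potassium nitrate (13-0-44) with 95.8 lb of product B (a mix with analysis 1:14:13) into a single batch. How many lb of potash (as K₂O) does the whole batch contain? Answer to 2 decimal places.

K₂O mass = 44%×31 + 13%×95.8 = 26.094 lb.

26.09 lb K₂O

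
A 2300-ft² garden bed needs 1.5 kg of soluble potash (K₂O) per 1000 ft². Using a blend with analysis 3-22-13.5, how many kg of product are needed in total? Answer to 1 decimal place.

Product per 1000 ft² = 1.5 / 13.5% = 11.1111 kg.
Total product = 11.1111 × 2300 / 1000 = 25.5556 kg.

25.6 kg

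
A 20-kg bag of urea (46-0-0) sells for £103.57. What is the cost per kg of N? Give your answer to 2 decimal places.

£11.26 per kg N

N in bag = 20 × 46% = 9.2 kg.
Cost per kg N = £103.57 / 9.2 = £11.2576.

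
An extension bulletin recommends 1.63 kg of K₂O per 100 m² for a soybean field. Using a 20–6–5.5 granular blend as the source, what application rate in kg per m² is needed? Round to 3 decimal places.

Product per 100 m² = 1.63 / 5.5% = 29.6364 kg.
Convert to per m²: 29.6364 × 0.01 = 0.296364 kg.

0.296 kg of product per sq m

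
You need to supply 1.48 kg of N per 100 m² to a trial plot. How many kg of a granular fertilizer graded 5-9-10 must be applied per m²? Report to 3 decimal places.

Product per 100 m² = 1.48 / 5% = 29.6 kg.
Convert to per m²: 29.6 × 0.01 = 0.296 kg.

0.296 kg of product per sq m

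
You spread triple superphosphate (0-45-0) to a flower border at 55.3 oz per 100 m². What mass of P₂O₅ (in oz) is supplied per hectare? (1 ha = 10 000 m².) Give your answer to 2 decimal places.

2488.50 oz P₂O₅ per hectare

P₂O₅ per 100 m² = 55.3 × 45% = 24.885 oz.
Convert to per hectare: 24.885 × 100 = 2488.5 oz.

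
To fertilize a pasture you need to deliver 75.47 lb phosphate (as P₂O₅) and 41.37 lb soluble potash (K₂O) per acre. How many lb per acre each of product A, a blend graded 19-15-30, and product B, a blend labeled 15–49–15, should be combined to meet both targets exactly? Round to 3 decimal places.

With a, b = lb per acre of product A and product B:
P₂O₅: 0.15·a + 0.49·b = 75.47
K₂O: 0.3·a + 0.15·b = 41.37
Eliminate b: (row1) − 0.49/0.15·(row2) → -0.83·a = -59.672, so a = 71.89398.
Then b = (41.37 − 0.3·71.89398) / 0.15 = 132.01205.

71.894 lb product A, 132.012 lb product B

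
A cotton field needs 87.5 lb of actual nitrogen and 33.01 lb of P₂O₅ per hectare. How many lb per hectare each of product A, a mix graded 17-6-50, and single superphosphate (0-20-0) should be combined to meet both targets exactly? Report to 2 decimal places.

Per-hectare balance (a = product A, b = single superphosphate):
N: 0.17·a + 0·b = 87.5
P₂O₅: 0.06·a + 0.2·b = 33.01
Eliminate a: (row1) − 0.17/0.06·(row2) → -0.566667·b = -6.02833, so b = 10.6382.
Back-substitute: a = (87.5 − 0·10.6382) / 0.17 = 514.706.

514.71 lb product A, 10.64 lb single superphosphate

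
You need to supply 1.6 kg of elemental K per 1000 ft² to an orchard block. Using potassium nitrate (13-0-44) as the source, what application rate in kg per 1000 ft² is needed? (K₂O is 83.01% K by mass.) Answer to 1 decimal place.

4.4 kg of product per thousand sq ft

As K₂O: 1.6 / 0.8301 = 1.92748 kg per 1000 ft².
Product per 1000 ft² = 1.92748 / 44% = 4.38063 kg.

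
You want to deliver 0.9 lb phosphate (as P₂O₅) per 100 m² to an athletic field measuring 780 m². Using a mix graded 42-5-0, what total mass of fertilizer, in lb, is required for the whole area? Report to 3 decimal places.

140.400 lb

Product per 100 m² = 0.9 / 5% = 18 lb.
Total product = 18 × 780 / 100 = 140.4 lb.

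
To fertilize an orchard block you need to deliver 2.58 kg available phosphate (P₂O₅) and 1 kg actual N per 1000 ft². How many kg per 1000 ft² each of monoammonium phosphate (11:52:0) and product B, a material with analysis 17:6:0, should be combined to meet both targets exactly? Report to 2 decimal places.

4.63 kg monoammonium phosphate, 2.89 kg product B

With a, b = kg per 1000 ft² of monoammonium phosphate and product B:
P₂O₅: 0.52·a + 0.06·b = 2.58
N: 0.11·a + 0.17·b = 1
Eliminate b: (row1) − 0.06/0.17·(row2) → 0.481176·a = 2.22706, so a = 4.62836.
Then b = (1 − 0.11·4.62836) / 0.17 = 2.88753.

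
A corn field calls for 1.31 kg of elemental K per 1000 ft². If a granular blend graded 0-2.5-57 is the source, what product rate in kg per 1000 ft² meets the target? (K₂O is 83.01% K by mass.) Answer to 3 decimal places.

As K₂O: 1.31 / 0.8301 = 1.57812 kg per 1000 ft².
Product per 1000 ft² = 1.57812 / 57% = 2.76864 kg.

2.769 kg of product per thousand sq ft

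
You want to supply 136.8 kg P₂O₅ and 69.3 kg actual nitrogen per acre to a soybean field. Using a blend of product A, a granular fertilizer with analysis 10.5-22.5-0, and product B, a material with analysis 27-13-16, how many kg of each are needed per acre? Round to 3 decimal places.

Per-acre balance (a = product A, b = product B):
P₂O₅: 0.225·a + 0.13·b = 136.8
N: 0.105·a + 0.27·b = 69.3
Solving simultaneously: a = 592.9299, b = 26.0828.

592.930 kg product A, 26.083 kg product B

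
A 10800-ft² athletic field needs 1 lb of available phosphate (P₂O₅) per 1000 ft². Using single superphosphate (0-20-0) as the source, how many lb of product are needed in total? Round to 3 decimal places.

Product per 1000 ft² = 1 / 20% = 5 lb.
Total product = 5 × 10800 / 1000 = 54 lb.

54.000 lb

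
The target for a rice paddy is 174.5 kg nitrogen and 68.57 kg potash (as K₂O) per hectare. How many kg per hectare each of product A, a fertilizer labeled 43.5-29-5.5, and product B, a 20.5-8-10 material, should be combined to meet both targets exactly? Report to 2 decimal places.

105.30 kg product A, 627.79 kg product B

Per-hectare balance (a = product A, b = product B):
N: 0.435·a + 0.205·b = 174.5
K₂O: 0.055·a + 0.1·b = 68.57
Eliminate b: (row1) − 0.205/0.1·(row2) → 0.32225·a = 33.9315, so a = 105.296.
Then b = (68.57 − 0.055·105.296) / 0.1 = 627.787.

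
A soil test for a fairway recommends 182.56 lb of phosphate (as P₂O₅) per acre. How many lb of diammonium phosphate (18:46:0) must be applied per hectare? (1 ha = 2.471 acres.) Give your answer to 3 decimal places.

Product per acre = 182.56 / 46% = 396.87 lb.
Convert to per hectare: 396.87 × 2.471 = 980.6647 lb.

980.665 lb of product per hectare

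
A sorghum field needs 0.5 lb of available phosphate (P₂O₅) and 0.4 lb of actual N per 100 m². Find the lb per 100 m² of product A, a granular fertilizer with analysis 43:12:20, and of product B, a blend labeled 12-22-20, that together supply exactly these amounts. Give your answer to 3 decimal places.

With a, b = lb per 100 m² of product A and product B:
P₂O₅: 0.12·a + 0.22·b = 0.5
N: 0.43·a + 0.12·b = 0.4
Solving simultaneously: a = 0.349127, b = 2.08229.

0.349 lb product A, 2.082 lb product B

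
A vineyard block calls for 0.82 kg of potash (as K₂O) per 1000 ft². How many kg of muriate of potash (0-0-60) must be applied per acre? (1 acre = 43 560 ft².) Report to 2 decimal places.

59.53 kg of product per acre

Product per 1000 ft² = 0.82 / 60% = 1.36667 kg.
Convert to per acre: 1.36667 × 43.56 = 59.532 kg.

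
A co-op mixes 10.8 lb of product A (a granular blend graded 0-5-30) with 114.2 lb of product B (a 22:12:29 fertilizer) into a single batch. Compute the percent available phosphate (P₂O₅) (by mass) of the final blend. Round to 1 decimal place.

Total mass = 10.8 + 114.2 = 125 lb.
P₂O₅ mass = 5%×10.8 + 12%×114.2 = 14.244 lb.
% P₂O₅ = 14.244 / 125 = 11.3952%.

11.4% P₂O₅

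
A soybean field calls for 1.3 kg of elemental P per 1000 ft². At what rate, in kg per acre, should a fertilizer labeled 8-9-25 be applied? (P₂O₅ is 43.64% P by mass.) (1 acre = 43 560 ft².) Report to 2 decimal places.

1441.80 kg of product per acre

As P₂O₅: 1.3 / 0.4364 = 2.97892 kg per 1000 ft².
Product per 1000 ft² = 2.97892 / 9% = 33.0991 kg.
Convert to per acre: 33.0991 × 43.56 = 1441.797 kg.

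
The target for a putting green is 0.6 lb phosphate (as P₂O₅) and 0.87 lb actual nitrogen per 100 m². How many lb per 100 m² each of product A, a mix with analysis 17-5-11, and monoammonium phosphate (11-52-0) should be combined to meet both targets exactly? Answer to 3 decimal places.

4.661 lb product A, 0.706 lb monoammonium phosphate

With a, b = lb per 100 m² of product A and monoammonium phosphate:
P₂O₅: 0.05·a + 0.52·b = 0.6
N: 0.17·a + 0.11·b = 0.87
Solving simultaneously: a = 4.66104, b = 0.705669.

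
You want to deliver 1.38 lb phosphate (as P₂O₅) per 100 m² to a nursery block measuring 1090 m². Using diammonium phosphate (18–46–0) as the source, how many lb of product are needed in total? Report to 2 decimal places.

32.70 lb

Product per 100 m² = 1.38 / 46% = 3 lb.
Total product = 3 × 1090 / 100 = 32.7 lb.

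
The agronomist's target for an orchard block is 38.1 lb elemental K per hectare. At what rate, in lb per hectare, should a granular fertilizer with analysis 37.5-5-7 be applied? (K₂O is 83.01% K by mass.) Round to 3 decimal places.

655.687 lb of product per hectare

As K₂O: 38.1 / 0.8301 = 45.8981 lb per hectare.
Product per hectare = 45.8981 / 7% = 655.6869 lb.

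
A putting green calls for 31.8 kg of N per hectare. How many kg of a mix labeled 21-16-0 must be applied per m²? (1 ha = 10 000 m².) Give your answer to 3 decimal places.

0.015 kg of product per sq m

Product per hectare = 31.8 / 21% = 151.429 kg.
Convert to per m²: 151.429 × 0.0001 = 0.0151429 kg.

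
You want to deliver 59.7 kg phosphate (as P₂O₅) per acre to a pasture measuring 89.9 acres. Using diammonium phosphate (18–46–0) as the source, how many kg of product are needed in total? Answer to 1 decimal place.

Product per acre = 59.7 / 46% = 129.783 kg.
Total product = 129.783 × 89.9 = 11667.46 kg.

11667.5 kg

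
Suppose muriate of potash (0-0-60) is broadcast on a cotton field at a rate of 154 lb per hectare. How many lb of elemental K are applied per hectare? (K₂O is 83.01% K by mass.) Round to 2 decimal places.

76.70 lb K per hectare

K₂O per hectare = 154 × 60% = 92.4 lb.
Elemental K = 92.4 × 0.8301 = 76.7012 lb per hectare.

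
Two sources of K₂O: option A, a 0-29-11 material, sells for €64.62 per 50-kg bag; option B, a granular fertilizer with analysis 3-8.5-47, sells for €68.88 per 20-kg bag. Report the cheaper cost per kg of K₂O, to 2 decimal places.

€7.33 per kg K₂O (option B)

option A: K₂O per bag = 50 × 11% = 5.5 kg; cost = 64.62 / 5.5 = €11.7491/kg K₂O.
option B: K₂O per bag = 20 × 47% = 9.4 kg; cost = 68.88 / 9.4 = €7.3277/kg K₂O.
option B is cheaper.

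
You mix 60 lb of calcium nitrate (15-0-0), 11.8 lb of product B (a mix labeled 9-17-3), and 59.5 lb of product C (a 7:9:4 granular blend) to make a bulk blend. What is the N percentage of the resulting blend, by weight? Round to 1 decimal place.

10.8% N

Total mass = 60 + 11.8 + 59.5 = 131.3 lb.
N mass = 15%×60 + 9%×11.8 + 7%×59.5 = 14.227 lb.
% N = 14.227 / 131.3 = 10.8355%.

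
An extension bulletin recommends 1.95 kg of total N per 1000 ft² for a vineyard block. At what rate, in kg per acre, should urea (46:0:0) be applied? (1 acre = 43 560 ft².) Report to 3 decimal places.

Product per 1000 ft² = 1.95 / 46% = 4.23913 kg.
Convert to per acre: 4.23913 × 43.56 = 184.6565 kg.

184.657 kg of product per acre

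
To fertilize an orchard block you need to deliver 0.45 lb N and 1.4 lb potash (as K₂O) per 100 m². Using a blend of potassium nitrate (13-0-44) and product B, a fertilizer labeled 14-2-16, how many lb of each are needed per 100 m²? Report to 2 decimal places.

3.04 lb potassium nitrate, 0.39 lb product B

With a, b = lb per 100 m² of potassium nitrate and product B:
N: 0.13·a + 0.14·b = 0.45
K₂O: 0.44·a + 0.16·b = 1.4
From row1: a = (0.45 − 0.14·b) / 0.13.
Into row2: 0.44·(0.45 − 0.14·b)/0.13 + 0.16·b = 1.4 → b = 0.392157, a = 3.03922.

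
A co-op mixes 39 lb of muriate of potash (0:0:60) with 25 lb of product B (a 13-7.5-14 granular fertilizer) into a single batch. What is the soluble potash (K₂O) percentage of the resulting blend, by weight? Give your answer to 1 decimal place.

42.0% K₂O

Total mass = 39 + 25 = 64 lb.
K₂O mass = 60%×39 + 14%×25 = 26.9 lb.
% K₂O = 26.9 / 64 = 42.0312%.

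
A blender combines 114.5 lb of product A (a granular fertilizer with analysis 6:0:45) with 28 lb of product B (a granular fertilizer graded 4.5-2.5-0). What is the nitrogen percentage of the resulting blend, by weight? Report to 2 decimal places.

5.71% N

Total mass = 114.5 + 28 = 142.5 lb.
N mass = 6%×114.5 + 4.5%×28 = 8.13 lb.
% N = 8.13 / 142.5 = 5.70526%.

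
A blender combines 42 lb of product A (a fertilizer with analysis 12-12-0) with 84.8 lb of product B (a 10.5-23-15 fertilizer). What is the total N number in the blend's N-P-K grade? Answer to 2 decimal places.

11.00% N

Total mass = 42 + 84.8 = 126.8 lb.
N mass = 12%×42 + 10.5%×84.8 = 13.944 lb.
% N = 13.944 / 126.8 = 10.9968%.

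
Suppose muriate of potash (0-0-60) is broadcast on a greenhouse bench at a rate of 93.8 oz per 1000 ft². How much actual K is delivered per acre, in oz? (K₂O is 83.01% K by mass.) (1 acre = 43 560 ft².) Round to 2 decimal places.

2035.04 oz K per acre

K₂O per 1000 ft² = 93.8 × 60% = 56.28 oz.
Elemental K = 56.28 × 0.8301 = 46.718 oz per 1000 ft².
Convert to per acre: 46.718 × 43.56 = 2035.037 oz.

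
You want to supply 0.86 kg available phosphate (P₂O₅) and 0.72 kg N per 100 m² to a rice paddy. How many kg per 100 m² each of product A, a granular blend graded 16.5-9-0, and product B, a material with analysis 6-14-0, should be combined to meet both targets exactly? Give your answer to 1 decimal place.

With a, b = kg per 100 m² of product A and product B:
P₂O₅: 0.09·a + 0.14·b = 0.86
N: 0.165·a + 0.06·b = 0.72
From row1: a = (0.86 − 0.14·b) / 0.09.
Into row2: 0.165·(0.86 − 0.14·b)/0.09 + 0.06·b = 0.72 → b = 4.35593, a = 2.77966.

2.8 kg product A, 4.4 kg product B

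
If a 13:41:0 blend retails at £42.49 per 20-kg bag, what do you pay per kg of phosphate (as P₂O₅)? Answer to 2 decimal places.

P₂O₅ in bag = 20 × 41% = 8.2 kg.
Cost per kg P₂O₅ = £42.49 / 8.2 = £5.1817.

£5.18 per kg P₂O₅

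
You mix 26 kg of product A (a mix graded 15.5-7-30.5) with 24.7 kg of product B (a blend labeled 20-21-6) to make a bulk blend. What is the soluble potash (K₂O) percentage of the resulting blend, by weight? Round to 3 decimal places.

18.564% K₂O

Total mass = 26 + 24.7 = 50.7 kg.
K₂O mass = 30.5%×26 + 6%×24.7 = 9.412 kg.
% K₂O = 9.412 / 50.7 = 18.5641%.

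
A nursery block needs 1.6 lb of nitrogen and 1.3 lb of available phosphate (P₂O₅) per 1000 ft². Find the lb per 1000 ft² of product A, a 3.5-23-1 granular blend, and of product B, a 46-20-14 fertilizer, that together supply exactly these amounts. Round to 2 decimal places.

2.81 lb product A, 3.26 lb product B

Per-1000 ft² balance (a = product A, b = product B):
N: 0.035·a + 0.46·b = 1.6
P₂O₅: 0.23·a + 0.2·b = 1.3
Eliminate a: (row1) − 0.035/0.23·(row2) → 0.429565·b = 1.40217, so b = 3.26417.
Back-substitute: a = (1.6 − 0.46·3.26417) / 0.035 = 2.81377.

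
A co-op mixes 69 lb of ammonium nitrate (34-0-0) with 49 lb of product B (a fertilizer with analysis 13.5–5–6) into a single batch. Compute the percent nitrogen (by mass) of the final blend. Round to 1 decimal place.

Total mass = 69 + 49 = 118 lb.
N mass = 34%×69 + 13.5%×49 = 30.075 lb.
% N = 30.075 / 118 = 25.4873%.

25.5% N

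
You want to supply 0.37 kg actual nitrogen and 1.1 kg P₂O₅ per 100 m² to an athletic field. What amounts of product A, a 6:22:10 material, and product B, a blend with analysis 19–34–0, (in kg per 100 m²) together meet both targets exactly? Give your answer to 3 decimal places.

With a, b = kg per 100 m² of product A and product B:
N: 0.06·a + 0.19·b = 0.37
P₂O₅: 0.22·a + 0.34·b = 1.1
From row1: a = (0.37 − 0.19·b) / 0.06.
Into row2: 0.22·(0.37 − 0.19·b)/0.06 + 0.34·b = 1.1 → b = 0.719626, a = 3.88785.

3.888 kg product A, 0.720 kg product B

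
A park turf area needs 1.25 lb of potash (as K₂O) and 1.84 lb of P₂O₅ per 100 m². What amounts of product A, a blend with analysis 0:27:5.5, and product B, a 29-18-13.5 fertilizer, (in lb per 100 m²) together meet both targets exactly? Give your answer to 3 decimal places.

Let a = lb of product A, b = lb of product B (per 100 m²).
K₂O: 0.055·a + 0.135·b = 1.25
P₂O₅: 0.27·a + 0.18·b = 1.84
Solving simultaneously: a = 0.881356, b = 8.90019.

0.881 lb product A, 8.900 lb product B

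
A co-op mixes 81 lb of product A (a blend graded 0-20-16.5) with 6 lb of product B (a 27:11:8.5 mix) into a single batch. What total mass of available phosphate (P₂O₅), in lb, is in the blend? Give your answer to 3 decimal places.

16.860 lb P₂O₅

P₂O₅ mass = 20%×81 + 11%×6 = 16.86 lb.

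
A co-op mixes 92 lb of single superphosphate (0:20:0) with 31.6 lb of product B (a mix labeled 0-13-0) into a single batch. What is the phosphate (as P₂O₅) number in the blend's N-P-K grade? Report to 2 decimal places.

18.21% P₂O₅

Total mass = 92 + 31.6 = 123.6 lb.
P₂O₅ mass = 20%×92 + 13%×31.6 = 22.508 lb.
% P₂O₅ = 22.508 / 123.6 = 18.2104%.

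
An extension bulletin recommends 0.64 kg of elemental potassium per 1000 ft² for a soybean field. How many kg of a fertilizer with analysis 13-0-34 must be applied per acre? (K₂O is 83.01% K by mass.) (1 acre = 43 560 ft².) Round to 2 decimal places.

98.78 kg of product per acre

As K₂O: 0.64 / 0.8301 = 0.770991 kg per 1000 ft².
Product per 1000 ft² = 0.770991 / 34% = 2.26762 kg.
Convert to per acre: 2.26762 × 43.56 = 98.7776 kg.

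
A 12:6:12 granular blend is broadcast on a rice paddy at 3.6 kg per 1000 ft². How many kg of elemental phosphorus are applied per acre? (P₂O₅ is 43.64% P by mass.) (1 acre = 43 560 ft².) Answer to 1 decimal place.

P₂O₅ per 1000 ft² = 3.6 × 6% = 0.216 kg.
Elemental P = 0.216 × 0.4364 = 0.0942624 kg per 1000 ft².
Convert to per acre: 0.0942624 × 43.56 = 4.10607 kg.

4.1 kg P per acre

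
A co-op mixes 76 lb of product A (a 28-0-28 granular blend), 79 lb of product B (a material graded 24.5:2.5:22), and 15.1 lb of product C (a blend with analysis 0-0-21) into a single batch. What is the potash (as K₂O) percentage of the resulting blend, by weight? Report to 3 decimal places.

24.592% K₂O

Total mass = 76 + 79 + 15.1 = 170.1 lb.
K₂O mass = 28%×76 + 22%×79 + 21%×15.1 = 41.831 lb.
% K₂O = 41.831 / 170.1 = 24.592005%.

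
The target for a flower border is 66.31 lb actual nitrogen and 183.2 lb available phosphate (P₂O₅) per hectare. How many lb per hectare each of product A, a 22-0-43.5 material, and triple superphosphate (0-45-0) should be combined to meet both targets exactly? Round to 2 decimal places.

301.41 lb product A, 407.11 lb triple superphosphate

Let a = lb of product A, b = lb of triple superphosphate (per hectare).
N: 0.22·a + 0·b = 66.31
P₂O₅: 0·a + 0.45·b = 183.2
Solving simultaneously: a = 301.409, b = 407.111.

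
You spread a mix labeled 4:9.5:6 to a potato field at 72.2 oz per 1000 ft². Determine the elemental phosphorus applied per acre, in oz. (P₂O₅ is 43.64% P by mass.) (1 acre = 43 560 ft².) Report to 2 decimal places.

P₂O₅ per 1000 ft² = 72.2 × 9.5% = 6.859 oz.
Elemental P = 6.859 × 0.4364 = 2.99327 oz per 1000 ft².
Convert to per acre: 2.99327 × 43.56 = 130.387 oz.

130.39 oz P per acre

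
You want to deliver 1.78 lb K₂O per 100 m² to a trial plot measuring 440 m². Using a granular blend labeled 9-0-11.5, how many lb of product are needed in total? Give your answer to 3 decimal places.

Product per 100 m² = 1.78 / 11.5% = 15.4783 lb.
Total product = 15.4783 × 440 / 100 = 68.1043 lb.

68.104 lb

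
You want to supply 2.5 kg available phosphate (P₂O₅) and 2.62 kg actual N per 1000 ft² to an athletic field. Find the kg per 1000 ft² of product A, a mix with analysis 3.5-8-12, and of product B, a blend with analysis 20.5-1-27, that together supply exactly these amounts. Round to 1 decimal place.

30.3 kg product A, 7.6 kg product B

With a, b = kg per 1000 ft² of product A and product B:
P₂O₅: 0.08·a + 0.01·b = 2.5
N: 0.035·a + 0.205·b = 2.62
Solving simultaneously: a = 30.2991, b = 7.60748.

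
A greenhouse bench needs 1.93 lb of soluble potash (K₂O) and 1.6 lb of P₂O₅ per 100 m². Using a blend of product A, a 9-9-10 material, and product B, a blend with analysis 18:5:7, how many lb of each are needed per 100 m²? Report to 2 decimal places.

Per-100 m² balance (a = product A, b = product B):
K₂O: 0.1·a + 0.07·b = 1.93
P₂O₅: 0.09·a + 0.05·b = 1.6
Solving simultaneously: a = 11.9231, b = 10.5385.

11.92 lb product A, 10.54 lb product B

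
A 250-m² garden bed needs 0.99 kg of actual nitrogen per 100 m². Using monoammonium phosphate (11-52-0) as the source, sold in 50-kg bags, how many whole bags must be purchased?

1 bags

Product per 100 m² = 0.99 / 11% = 9 kg.
Total product = 9 × 250 / 100 = 22.5 kg.
Bags = ⌈22.5 / 50⌉ = 1.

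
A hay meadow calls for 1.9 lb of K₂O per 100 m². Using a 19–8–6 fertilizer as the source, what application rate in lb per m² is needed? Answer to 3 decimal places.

0.317 lb of product per sq m

Product per 100 m² = 1.9 / 6% = 31.6667 lb.
Convert to per m²: 31.6667 × 0.01 = 0.316667 lb.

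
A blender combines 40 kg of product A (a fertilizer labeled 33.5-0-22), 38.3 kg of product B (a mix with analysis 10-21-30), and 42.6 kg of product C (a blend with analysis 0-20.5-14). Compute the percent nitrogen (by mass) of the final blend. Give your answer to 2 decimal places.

Total mass = 40 + 38.3 + 42.6 = 120.9 kg.
N mass = 33.5%×40 + 10%×38.3 + 0%×42.6 = 17.23 kg.
% N = 17.23 / 120.9 = 14.2514%.

14.25% N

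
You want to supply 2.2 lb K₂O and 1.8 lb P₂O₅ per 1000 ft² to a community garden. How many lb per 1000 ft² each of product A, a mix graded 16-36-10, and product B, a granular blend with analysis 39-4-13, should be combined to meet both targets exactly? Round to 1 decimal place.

3.4 lb product A, 14.3 lb product B

Per-1000 ft² balance (a = product A, b = product B):
K₂O: 0.1·a + 0.13·b = 2.2
P₂O₅: 0.36·a + 0.04·b = 1.8
Eliminate b: (row1) − 0.13/0.04·(row2) → -1.07·a = -3.65, so a = 3.41121.
Then b = (1.8 − 0.36·3.41121) / 0.04 = 14.2991.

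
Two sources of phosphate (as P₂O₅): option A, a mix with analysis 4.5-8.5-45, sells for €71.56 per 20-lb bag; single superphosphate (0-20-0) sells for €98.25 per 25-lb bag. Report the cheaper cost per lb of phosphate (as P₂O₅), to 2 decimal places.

option A: P₂O₅ per bag = 20 × 8.5% = 1.7 lb; cost = 71.56 / 1.7 = €42.0941/lb P₂O₅.
single superphosphate: P₂O₅ per bag = 25 × 20% = 5 lb; cost = 98.25 / 5 = €19.6500/lb P₂O₅.
single superphosphate is cheaper.

€19.65 per lb P₂O₅ (single superphosphate)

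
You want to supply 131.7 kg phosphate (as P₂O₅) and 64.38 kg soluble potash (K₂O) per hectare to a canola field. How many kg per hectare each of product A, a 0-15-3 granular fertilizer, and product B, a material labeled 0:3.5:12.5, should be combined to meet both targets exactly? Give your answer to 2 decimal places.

802.78 kg product A, 322.37 kg product B

Let a = kg of product A, b = kg of product B (per hectare).
P₂O₅: 0.15·a + 0.035·b = 131.7
K₂O: 0.03·a + 0.125·b = 64.38
Eliminate a: (row1) − 0.15/0.03·(row2) → -0.59·b = -190.2, so b = 322.373.
Back-substitute: a = (131.7 − 0.035·322.373) / 0.15 = 802.7797.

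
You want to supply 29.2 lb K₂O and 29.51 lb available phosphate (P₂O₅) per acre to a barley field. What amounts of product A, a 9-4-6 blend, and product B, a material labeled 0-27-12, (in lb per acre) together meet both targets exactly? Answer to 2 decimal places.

Let a = lb of product A, b = lb of product B (per acre).
K₂O: 0.06·a + 0.12·b = 29.2
P₂O₅: 0.04·a + 0.27·b = 29.51
Solving simultaneously: a = 380.947, b = 52.8596.

380.95 lb product A, 52.86 lb product B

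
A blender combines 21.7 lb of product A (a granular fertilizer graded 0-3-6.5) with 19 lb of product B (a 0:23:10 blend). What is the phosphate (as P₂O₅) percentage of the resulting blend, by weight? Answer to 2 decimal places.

Total mass = 21.7 + 19 = 40.7 lb.
P₂O₅ mass = 3%×21.7 + 23%×19 = 5.021 lb.
% P₂O₅ = 5.021 / 40.7 = 12.3366%.

12.34% P₂O₅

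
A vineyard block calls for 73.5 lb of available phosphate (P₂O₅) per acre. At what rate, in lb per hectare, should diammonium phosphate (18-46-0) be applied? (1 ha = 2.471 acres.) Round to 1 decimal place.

394.8 lb of product per hectare

Product per acre = 73.5 / 46% = 159.783 lb.
Convert to per hectare: 159.783 × 2.471 = 394.823 lb.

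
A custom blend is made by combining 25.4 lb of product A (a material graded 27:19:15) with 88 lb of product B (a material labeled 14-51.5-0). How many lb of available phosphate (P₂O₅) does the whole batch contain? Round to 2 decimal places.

P₂O₅ mass = 19%×25.4 + 51.5%×88 = 50.146 lb.

50.15 lb P₂O₅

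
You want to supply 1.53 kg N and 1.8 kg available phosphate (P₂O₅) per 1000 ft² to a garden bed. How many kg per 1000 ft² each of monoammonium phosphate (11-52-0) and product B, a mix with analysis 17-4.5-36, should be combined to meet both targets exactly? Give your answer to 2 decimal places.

With a, b = kg per 1000 ft² of monoammonium phosphate and product B:
N: 0.11·a + 0.17·b = 1.53
P₂O₅: 0.52·a + 0.045·b = 1.8
Solving simultaneously: a = 2.84182, b = 7.16117.

2.84 kg monoammonium phosphate, 7.16 kg product B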